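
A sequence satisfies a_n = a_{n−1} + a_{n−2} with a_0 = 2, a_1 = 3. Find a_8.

With companion matrix T = [[1, 1], [1, 0]], [a_n, a_{n−1}]ᵀ = T·[a_{n−1}, a_{n−2}]ᵀ, so [a_8, a_7]ᵀ = T⁷·[a_1, a_0]ᵀ.
T⁷ = [[21, 13], [13, 8]], giving [a_8, a_7]ᵀ = [[89], [55]].

89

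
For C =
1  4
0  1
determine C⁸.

[[1, 32], [0, 1]]

C = I + N where N = [[0, 4], [0, 0]] is strictly upper-triangular, so N² = 0.
(I + N)⁸ = I + 8·N = [[1, 32], [0, 1]].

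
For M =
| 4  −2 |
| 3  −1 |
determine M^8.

[[766, −510], [765, −509]]

tr M = 3 and det M = 2, so the characteristic polynomial is λ² − (3)λ + (2) with roots 1 and 2.
Eigenvectors give P = [[2, −1], [3, −1]] with P⁻¹ = [[−1, 1], [−3, 2]], and M = P·diag(1, 2)·P⁻¹.
Then M^8 = P·diag(1, 256)·P⁻¹ = [[2, −256], [3, −256]] · [[−1, 1], [−3, 2]] = [[766, −510], [765, −509]].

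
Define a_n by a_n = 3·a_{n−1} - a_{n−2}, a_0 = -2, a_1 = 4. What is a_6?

686

With companion matrix Q = [[3, -1], [1, 0]], [a_n, a_{n−1}]ᵀ = Q·[a_{n−1}, a_{n−2}]ᵀ, so [a_6, a_5]ᵀ = Q⁵·[a_1, a_0]ᵀ.
Q⁵ = [[144, -55], [55, -21]], giving [a_6, a_5]ᵀ = [[686], [262]].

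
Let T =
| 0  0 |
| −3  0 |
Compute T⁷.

T is strictly triangular, hence nilpotent: T² = 0, so T⁷ = 0.

[[0, 0], [0, 0]]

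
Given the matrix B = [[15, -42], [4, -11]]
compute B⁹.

[[137775, -413322], [39364, -118091]]

tr B = 4 and det B = 3, so the characteristic polynomial is λ² − (4)λ + (3) with roots 1 and 3.
Eigenvectors give P = [[3, 7], [1, 2]] with P⁻¹ = [[-2, 7], [1, -3]], and B = P·diag(1, 3)·P⁻¹.
Then B⁹ = P·diag(1, 19683)·P⁻¹ = [[3, 137781], [1, 39366]] · [[-2, 7], [1, -3]] = [[137775, -413322], [39364, -118091]].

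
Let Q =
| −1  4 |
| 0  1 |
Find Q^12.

Q² = I (check: tr Q = 0 and det Q = −1), so Q^12 = I since 12 is even.

[[1, 0], [0, 1]]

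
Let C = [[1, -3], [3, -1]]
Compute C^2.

[[-8, 0], [0, -8]]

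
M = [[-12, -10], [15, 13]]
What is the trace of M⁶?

tr M = 1 and det M = -6, so the characteristic polynomial is λ² − (1)λ + (-6) with roots 3 and -2.
Eigenvectors give P = [[-2, -1], [3, 1]] with P⁻¹ = [[1, 1], [-3, -2]], and M = P·diag(3, -2)·P⁻¹.
Then M⁶ = P·diag(729, 64)·P⁻¹ = [[-1458, -64], [2187, 64]] · [[1, 1], [-3, -2]] = [[-1266, -1330], [1995, 2059]].

793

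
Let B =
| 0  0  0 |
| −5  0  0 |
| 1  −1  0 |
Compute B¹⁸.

B is strictly triangular, hence nilpotent: B³ = 0, so B¹⁸ = 0.

[[0, 0, 0], [0, 0, 0], [0, 0, 0]]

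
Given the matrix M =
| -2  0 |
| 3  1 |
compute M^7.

[[-128, 0], [129, 1]]

tr M = -1 and det M = -2, so the characteristic polynomial is λ² − (-1)λ + (-2) with roots -2 and 1.
Eigenvectors give P = [[1, 0], [-1, 1]] with P⁻¹ = [[1, 0], [1, 1]], and M = P·diag(-2, 1)·P⁻¹.
Then M^7 = P·diag(-128, 1)·P⁻¹ = [[-128, 0], [128, 1]] · [[1, 0], [1, 1]] = [[-128, 0], [129, 1]].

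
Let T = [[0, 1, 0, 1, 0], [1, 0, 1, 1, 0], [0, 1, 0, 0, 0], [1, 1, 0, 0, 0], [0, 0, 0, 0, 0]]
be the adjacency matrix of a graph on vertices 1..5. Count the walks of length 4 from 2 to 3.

The number of length-4 walks from vertex 2 to vertex 3 is entry (2,3) of T⁴, where T is the adjacency matrix.
T² = [[2, 1, 1, 1, 0], [1, 3, 0, 1, 0], [1, 0, 1, 1, 0], [1, 1, 1, 2, 0], [0, 0, 0, 0, 0]]
T³ = [[2, 4, 1, 3, 0], [4, 2, 3, 4, 0], [1, 3, 0, 1, 0], [3, 4, 1, 2, 0], [0, 0, 0, 0, 0]]
T⁴ = [[7, 6, 4, 6, 0], [6, 11, 2, 6, 0], [4, 2, 3, 4, 0], [6, 6, 4, 7, 0], [0, 0, 0, 0, 0]]

2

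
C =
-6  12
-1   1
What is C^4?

[[276, -780], [65, -179]]

tr C = -5 and det C = 6, so the characteristic polynomial is λ² − (-5)λ + (6) with roots -3 and -2.
Eigenvectors give P = [[4, 3], [1, 1]] with P⁻¹ = [[1, -3], [-1, 4]], and C = P·diag(-3, -2)·P⁻¹.
Then C^4 = P·diag(81, 16)·P⁻¹ = [[324, 48], [81, 16]] · [[1, -3], [-1, 4]] = [[276, -780], [65, -179]].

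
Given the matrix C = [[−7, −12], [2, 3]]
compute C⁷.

[[−6559, −13116], [2186, 4371]]

tr C = −4 and det C = 3, so the characteristic polynomial is λ² − (−4)λ + (3) with roots −1 and −3.
Eigenvectors give P = [[−2, 3], [1, −1]] with P⁻¹ = [[1, 3], [1, 2]], and C = P·diag(−1, −3)·P⁻¹.
Then C⁷ = P·diag(−1, −2187)·P⁻¹ = [[2, −6561], [−1, 2187]] · [[1, 3], [1, 2]] = [[−6559, −13116], [2186, 4371]].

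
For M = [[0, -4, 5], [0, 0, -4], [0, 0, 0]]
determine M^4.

[[0, 0, 0], [0, 0, 0], [0, 0, 0]]

M is strictly triangular, hence nilpotent: M^3 = 0, so M^4 = 0.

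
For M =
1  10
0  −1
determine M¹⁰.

[[1, 0], [0, 1]]

M² = I (check: tr M = 0 and det M = −1), so M¹⁰ = I since 10 is even.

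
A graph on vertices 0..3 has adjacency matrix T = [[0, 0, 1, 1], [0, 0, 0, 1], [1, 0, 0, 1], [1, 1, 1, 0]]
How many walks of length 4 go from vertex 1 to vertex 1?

The number of length-4 walks from vertex 1 to vertex 1 is entry (1,1) of T⁴, where T is the adjacency matrix.
T² = [[2, 1, 1, 1], [1, 1, 1, 0], [1, 1, 2, 1], [1, 0, 1, 3]]
T³ = [[2, 1, 3, 4], [1, 0, 1, 3], [3, 1, 2, 4], [4, 3, 4, 2]]
T⁴ = [[7, 4, 6, 6], [4, 3, 4, 2], [6, 4, 7, 6], [6, 2, 6, 11]]

3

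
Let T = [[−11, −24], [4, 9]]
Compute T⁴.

[[241, 480], [−80, −159]]

tr T = −2 and det T = −3, so the characteristic polynomial is λ² − (−2)λ + (−3) with roots −3 and 1.
Eigenvectors give P = [[−3, −2], [1, 1]] with P⁻¹ = [[−1, −2], [1, 3]], and T = P·diag(−3, 1)·P⁻¹.
Then T⁴ = P·diag(81, 1)·P⁻¹ = [[−243, −2], [81, 1]] · [[−1, −2], [1, 3]] = [[241, 480], [−80, −159]].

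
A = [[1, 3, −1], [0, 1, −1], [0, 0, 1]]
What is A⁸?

[[1, 24, −92], [0, 1, −8], [0, 0, 1]]

A = I + N where N = [[0, 3, −1], [0, 0, −1], [0, 0, 0]] is strictly upper-triangular, so N³ = 0.
(I + N)⁸ = I + 8·N + 28·N² = [[1, 24, −92], [0, 1, −8], [0, 0, 1]].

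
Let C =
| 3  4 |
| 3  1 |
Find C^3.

C^2 = [[21, 16], [12, 13]]
C^3 = [[111, 100], [75, 61]]

[[111, 100], [75, 61]]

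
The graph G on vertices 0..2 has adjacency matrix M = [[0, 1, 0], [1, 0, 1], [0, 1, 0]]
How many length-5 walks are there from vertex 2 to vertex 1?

The number of length-5 walks from vertex 2 to vertex 1 is entry (2,1) of M^5, where M is the adjacency matrix.
M^2 = [[1, 0, 1], [0, 2, 0], [1, 0, 1]]
M^3 = [[0, 2, 0], [2, 0, 2], [0, 2, 0]]
M^4 = [[2, 0, 2], [0, 4, 0], [2, 0, 2]]
M^5 = [[0, 4, 0], [4, 0, 4], [0, 4, 0]]

4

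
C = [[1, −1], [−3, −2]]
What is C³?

C² = [[4, 1], [3, 7]]
C³ = [[1, −6], [−18, −17]]

[[1, −6], [−18, −17]]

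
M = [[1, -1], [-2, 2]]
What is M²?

[[3, -3], [-6, 6]]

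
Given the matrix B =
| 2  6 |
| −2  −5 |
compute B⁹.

[[1532, 3066], [−1022, −2045]]

tr B = −3 and det B = 2, so the characteristic polynomial is λ² − (−3)λ + (2) with roots −2 and −1.
Eigenvectors give P = [[−3, −2], [2, 1]] with P⁻¹ = [[1, 2], [−2, −3]], and B = P·diag(−2, −1)·P⁻¹.
Then B⁹ = P·diag(−512, −1)·P⁻¹ = [[1536, 2], [−1024, −1]] · [[1, 2], [−2, −3]] = [[1532, 3066], [−1022, −2045]].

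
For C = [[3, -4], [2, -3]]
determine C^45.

[[3, -4], [2, -3]]

C² = I (check: tr C = 0 and det C = -1), so C^45 = C since 45 is odd.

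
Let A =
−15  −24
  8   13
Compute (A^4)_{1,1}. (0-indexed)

tr A = −2 and det A = −3, so the characteristic polynomial is λ² − (−2)λ + (−3) with roots 1 and −3.
Eigenvectors give P = [[−3, −2], [2, 1]] with P⁻¹ = [[1, 2], [−2, −3]], and A = P·diag(1, −3)·P⁻¹.
Then A^4 = P·diag(1, 81)·P⁻¹ = [[−3, −162], [2, 81]] · [[1, 2], [−2, −3]] = [[321, 480], [−160, −239]].

−239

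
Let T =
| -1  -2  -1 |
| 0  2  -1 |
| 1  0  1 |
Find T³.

T² = [[0, -2, 2], [-1, 4, -3], [0, -2, 0]]
T³ = [[2, -4, 4], [-2, 10, -6], [0, -4, 2]]

[[2, -4, 4], [-2, 10, -6], [0, -4, 2]]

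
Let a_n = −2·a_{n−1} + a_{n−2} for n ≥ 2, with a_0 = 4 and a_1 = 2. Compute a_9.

338

With companion matrix T = [[−2, 1], [1, 0]], [a_n, a_{n−1}]ᵀ = T·[a_{n−1}, a_{n−2}]ᵀ, so [a_9, a_8]ᵀ = T^8·[a_1, a_0]ᵀ.
T^8 = [[985, −408], [−408, 169]], giving [a_9, a_8]ᵀ = [[338], [−140]].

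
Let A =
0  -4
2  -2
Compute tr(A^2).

-12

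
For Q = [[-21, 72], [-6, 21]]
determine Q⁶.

[[729, 0], [0, 729]]

tr Q = 0 and det Q = -9, so the characteristic polynomial is λ² − (0)λ + (-9) with roots 3 and -3.
Eigenvectors give P = [[3, 4], [1, 1]] with P⁻¹ = [[-1, 4], [1, -3]], and Q = P·diag(3, -3)·P⁻¹.
Then Q⁶ = P·diag(729, 729)·P⁻¹ = [[2187, 2916], [729, 729]] · [[-1, 4], [1, -3]] = [[729, 0], [0, 729]].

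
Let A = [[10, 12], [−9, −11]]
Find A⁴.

tr A = −1 and det A = −2, so the characteristic polynomial is λ² − (−1)λ + (−2) with roots 1 and −2.
Eigenvectors give P = [[4, −1], [−3, 1]] with P⁻¹ = [[1, 1], [3, 4]], and A = P·diag(1, −2)·P⁻¹.
Then A⁴ = P·diag(1, 16)·P⁻¹ = [[4, −16], [−3, 16]] · [[1, 1], [3, 4]] = [[−44, −60], [45, 61]].

[[−44, −60], [45, 61]]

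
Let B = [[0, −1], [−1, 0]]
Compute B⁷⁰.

[[1, 0], [0, 1]]

B² = I (check: tr B = 0 and det B = −1), so B⁷⁰ = I since 70 is even.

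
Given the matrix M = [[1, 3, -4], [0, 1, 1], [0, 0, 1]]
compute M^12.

[[1, 36, 150], [0, 1, 12], [0, 0, 1]]

M = I + N where N = [[0, 3, -4], [0, 0, 1], [0, 0, 0]] is strictly upper-triangular, so N^3 = 0.
(I + N)^12 = I + 12·N + 66·N^2 = [[1, 36, 150], [0, 1, 12], [0, 0, 1]].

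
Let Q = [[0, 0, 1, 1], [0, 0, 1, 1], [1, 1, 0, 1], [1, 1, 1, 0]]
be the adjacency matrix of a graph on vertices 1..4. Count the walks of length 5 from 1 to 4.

29

The number of length-5 walks from vertex 1 to vertex 4 is entry (1,4) of Q⁵, where Q is the adjacency matrix.
Q² = [[2, 2, 1, 1], [2, 2, 1, 1], [1, 1, 3, 2], [1, 1, 2, 3]]
Q³ = [[2, 2, 5, 5], [2, 2, 5, 5], [5, 5, 4, 5], [5, 5, 5, 4]]
Q⁴ = [[10, 10, 9, 9], [10, 10, 9, 9], [9, 9, 15, 14], [9, 9, 14, 15]]
Q⁵ = [[18, 18, 29, 29], [18, 18, 29, 29], [29, 29, 32, 33], [29, 29, 33, 32]]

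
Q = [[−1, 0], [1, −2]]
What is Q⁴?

tr Q = −3 and det Q = 2, so the characteristic polynomial is λ² − (−3)λ + (2) with roots −2 and −1.
Eigenvectors give P = [[0, 1], [−1, 1]] with P⁻¹ = [[1, −1], [1, 0]], and Q = P·diag(−2, −1)·P⁻¹.
Then Q⁴ = P·diag(16, 1)·P⁻¹ = [[0, 1], [−16, 1]] · [[1, −1], [1, 0]] = [[1, 0], [−15, 16]].

[[1, 0], [−15, 16]]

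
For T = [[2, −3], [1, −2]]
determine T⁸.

T² = I (check: tr T = 0 and det T = −1), so T⁸ = I since 8 is even.

[[1, 0], [0, 1]]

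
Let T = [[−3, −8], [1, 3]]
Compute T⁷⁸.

[[1, 0], [0, 1]]

T² = I (check: tr T = 0 and det T = −1), so T⁷⁸ = I since 78 is even.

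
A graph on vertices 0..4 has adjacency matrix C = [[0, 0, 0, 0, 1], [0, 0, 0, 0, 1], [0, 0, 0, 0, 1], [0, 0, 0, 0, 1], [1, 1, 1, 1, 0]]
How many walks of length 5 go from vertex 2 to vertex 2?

0

The number of length-5 walks from vertex 2 to vertex 2 is entry (2,2) of C⁵, where C is the adjacency matrix.
C² = [[1, 1, 1, 1, 0], [1, 1, 1, 1, 0], [1, 1, 1, 1, 0], [1, 1, 1, 1, 0], [0, 0, 0, 0, 4]]
C³ = [[0, 0, 0, 0, 4], [0, 0, 0, 0, 4], [0, 0, 0, 0, 4], [0, 0, 0, 0, 4], [4, 4, 4, 4, 0]]
C⁴ = [[4, 4, 4, 4, 0], [4, 4, 4, 4, 0], [4, 4, 4, 4, 0], [4, 4, 4, 4, 0], [0, 0, 0, 0, 16]]
C⁵ = [[0, 0, 0, 0, 16], [0, 0, 0, 0, 16], [0, 0, 0, 0, 16], [0, 0, 0, 0, 16], [16, 16, 16, 16, 0]]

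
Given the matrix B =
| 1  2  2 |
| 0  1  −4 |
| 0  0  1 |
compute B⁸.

[[1, 16, −208], [0, 1, −32], [0, 0, 1]]

B = I + N where N = [[0, 2, 2], [0, 0, −4], [0, 0, 0]] is strictly upper-triangular, so N³ = 0.
(I + N)⁸ = I + 8·N + 28·N² = [[1, 16, −208], [0, 1, −32], [0, 0, 1]].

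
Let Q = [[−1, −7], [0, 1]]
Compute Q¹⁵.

Q² = I (check: tr Q = 0 and det Q = −1), so Q¹⁵ = Q since 15 is odd.

[[−1, −7], [0, 1]]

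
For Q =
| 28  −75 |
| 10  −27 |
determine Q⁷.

[[13762, −34725], [4630, −11703]]

tr Q = 1 and det Q = −6, so the characteristic polynomial is λ² − (1)λ + (−6) with roots −2 and 3.
Eigenvectors give P = [[−5, 3], [−2, 1]] with P⁻¹ = [[1, −3], [2, −5]], and Q = P·diag(−2, 3)·P⁻¹.
Then Q⁷ = P·diag(−128, 2187)·P⁻¹ = [[640, 6561], [256, 2187]] · [[1, −3], [2, −5]] = [[13762, −34725], [4630, −11703]].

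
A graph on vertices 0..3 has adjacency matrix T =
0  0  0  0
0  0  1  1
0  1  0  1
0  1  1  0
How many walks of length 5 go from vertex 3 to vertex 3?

10

The number of length-5 walks from vertex 3 to vertex 3 is entry (3,3) of T⁵, where T is the adjacency matrix.
T² = [[0, 0, 0, 0], [0, 2, 1, 1], [0, 1, 2, 1], [0, 1, 1, 2]]
T³ = [[0, 0, 0, 0], [0, 2, 3, 3], [0, 3, 2, 3], [0, 3, 3, 2]]
T⁴ = [[0, 0, 0, 0], [0, 6, 5, 5], [0, 5, 6, 5], [0, 5, 5, 6]]
T⁵ = [[0, 0, 0, 0], [0, 10, 11, 11], [0, 11, 10, 11], [0, 11, 11, 10]]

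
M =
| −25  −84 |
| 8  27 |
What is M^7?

tr M = 2 and det M = −3, so the characteristic polynomial is λ² − (2)λ + (−3) with roots −1 and 3.
Eigenvectors give P = [[−7, −3], [2, 1]] with P⁻¹ = [[−1, −3], [2, 7]], and M = P·diag(−1, 3)·P⁻¹.
Then M^7 = P·diag(−1, 2187)·P⁻¹ = [[7, −6561], [−2, 2187]] · [[−1, −3], [2, 7]] = [[−13129, −45948], [4376, 15315]].

[[−13129, −45948], [4376, 15315]]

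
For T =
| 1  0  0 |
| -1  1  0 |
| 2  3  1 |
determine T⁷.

T = I + N where N = [[0, 0, 0], [-1, 0, 0], [2, 3, 0]] is strictly lower-triangular, so N³ = 0.
(I + N)⁷ = I + 7·N + 21·N² = [[1, 0, 0], [-7, 1, 0], [-49, 21, 1]].

[[1, 0, 0], [-7, 1, 0], [-49, 21, 1]]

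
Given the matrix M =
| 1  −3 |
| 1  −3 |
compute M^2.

[[−2, 6], [−2, 6]]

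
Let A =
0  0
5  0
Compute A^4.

[[0, 0], [0, 0]]

A is strictly triangular, hence nilpotent: A^2 = 0, so A^4 = 0.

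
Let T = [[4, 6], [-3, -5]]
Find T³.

tr T = -1 and det T = -2, so the characteristic polynomial is λ² − (-1)λ + (-2) with roots 1 and -2.
Eigenvectors give P = [[-2, 1], [1, -1]] with P⁻¹ = [[-1, -1], [-1, -2]], and T = P·diag(1, -2)·P⁻¹.
Then T³ = P·diag(1, -8)·P⁻¹ = [[-2, -8], [1, 8]] · [[-1, -1], [-1, -2]] = [[10, 18], [-9, -17]].

[[10, 18], [-9, -17]]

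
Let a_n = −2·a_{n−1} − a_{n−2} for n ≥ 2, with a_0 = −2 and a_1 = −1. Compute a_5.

−13

With companion matrix Q = [[−2, −1], [1, 0]], [a_n, a_{n−1}]ᵀ = Q·[a_{n−1}, a_{n−2}]ᵀ, so [a_5, a_4]ᵀ = Q^4·[a_1, a_0]ᵀ.
Q^4 = [[5, 4], [−4, −3]], giving [a_5, a_4]ᵀ = [[−13], [10]].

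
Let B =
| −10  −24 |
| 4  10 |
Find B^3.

[[−40, −96], [16, 40]]

tr B = 0 and det B = −4, so the characteristic polynomial is λ² − (0)λ + (−4) with roots 2 and −2.
Eigenvectors give P = [[−2, −3], [1, 1]] with P⁻¹ = [[1, 3], [−1, −2]], and B = P·diag(2, −2)·P⁻¹.
Then B^3 = P·diag(8, −8)·P⁻¹ = [[−16, 24], [8, −8]] · [[1, 3], [−1, −2]] = [[−40, −96], [16, 40]].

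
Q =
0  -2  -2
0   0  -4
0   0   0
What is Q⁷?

Q is strictly triangular, hence nilpotent: Q³ = 0, so Q⁷ = 0.

[[0, 0, 0], [0, 0, 0], [0, 0, 0]]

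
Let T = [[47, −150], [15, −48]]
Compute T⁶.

[[−5921, 19950], [−1995, 6714]]

tr T = −1 and det T = −6, so the characteristic polynomial is λ² − (−1)λ + (−6) with roots 2 and −3.
Eigenvectors give P = [[−10, −3], [−3, −1]] with P⁻¹ = [[−1, 3], [3, −10]], and T = P·diag(2, −3)·P⁻¹.
Then T⁶ = P·diag(64, 729)·P⁻¹ = [[−640, −2187], [−192, −729]] · [[−1, 3], [3, −10]] = [[−5921, 19950], [−1995, 6714]].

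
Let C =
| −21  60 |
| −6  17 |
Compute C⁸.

[[65601, −196800], [19680, −59039]]

tr C = −4 and det C = 3, so the characteristic polynomial is λ² − (−4)λ + (3) with roots −1 and −3.
Eigenvectors give P = [[3, 10], [1, 3]] with P⁻¹ = [[−3, 10], [1, −3]], and C = P·diag(−1, −3)·P⁻¹.
Then C⁸ = P·diag(1, 6561)·P⁻¹ = [[3, 65610], [1, 19683]] · [[−3, 10], [1, −3]] = [[65601, −196800], [19680, −59039]].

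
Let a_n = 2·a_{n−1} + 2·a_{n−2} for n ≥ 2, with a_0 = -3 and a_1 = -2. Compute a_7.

-1376

With companion matrix M = [[2, 2], [1, 0]], [a_n, a_{n−1}]ᵀ = M·[a_{n−1}, a_{n−2}]ᵀ, so [a_7, a_6]ᵀ = M^6·[a_1, a_0]ᵀ.
M^6 = [[328, 240], [120, 88]], giving [a_7, a_6]ᵀ = [[-1376], [-504]].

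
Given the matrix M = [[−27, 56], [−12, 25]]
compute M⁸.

[[45921, −91840], [19680, −39359]]

tr M = −2 and det M = −3, so the characteristic polynomial is λ² − (−2)λ + (−3) with roots −3 and 1.
Eigenvectors give P = [[−7, 2], [−3, 1]] with P⁻¹ = [[−1, 2], [−3, 7]], and M = P·diag(−3, 1)·P⁻¹.
Then M⁸ = P·diag(6561, 1)·P⁻¹ = [[−45927, 2], [−19683, 1]] · [[−1, 2], [−3, 7]] = [[45921, −91840], [19680, −39359]].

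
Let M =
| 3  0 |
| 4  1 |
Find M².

[[9, 0], [16, 1]]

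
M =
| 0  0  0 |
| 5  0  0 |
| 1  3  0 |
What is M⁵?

[[0, 0, 0], [0, 0, 0], [0, 0, 0]]

M is strictly triangular, hence nilpotent: M³ = 0, so M⁵ = 0.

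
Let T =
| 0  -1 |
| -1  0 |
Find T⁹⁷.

[[0, -1], [-1, 0]]

T² = I (check: tr T = 0 and det T = -1), so T⁹⁷ = T since 97 is odd.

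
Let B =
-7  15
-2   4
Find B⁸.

[[1531, -3825], [510, -1274]]

tr B = -3 and det B = 2, so the characteristic polynomial is λ² − (-3)λ + (2) with roots -2 and -1.
Eigenvectors give P = [[3, 5], [1, 2]] with P⁻¹ = [[2, -5], [-1, 3]], and B = P·diag(-2, -1)·P⁻¹.
Then B⁸ = P·diag(256, 1)·P⁻¹ = [[768, 5], [256, 2]] · [[2, -5], [-1, 3]] = [[1531, -3825], [510, -1274]].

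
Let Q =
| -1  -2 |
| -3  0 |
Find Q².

[[7, 2], [3, 6]]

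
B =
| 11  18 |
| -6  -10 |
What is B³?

[[35, 54], [-18, -28]]

tr B = 1 and det B = -2, so the characteristic polynomial is λ² − (1)λ + (-2) with roots 2 and -1.
Eigenvectors give P = [[2, -3], [-1, 2]] with P⁻¹ = [[2, 3], [1, 2]], and B = P·diag(2, -1)·P⁻¹.
Then B³ = P·diag(8, -1)·P⁻¹ = [[16, 3], [-8, -2]] · [[2, 3], [1, 2]] = [[35, 54], [-18, -28]].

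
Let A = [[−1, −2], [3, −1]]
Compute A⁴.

[[1, −40], [60, 1]]

A² = [[−5, 4], [−6, −5]]
A³ = [[17, 6], [−9, 17]]
A⁴ = [[1, −40], [60, 1]]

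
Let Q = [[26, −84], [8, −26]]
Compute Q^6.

tr Q = 0 and det Q = −4, so the characteristic polynomial is λ² − (0)λ + (−4) with roots 2 and −2.
Eigenvectors give P = [[7, 3], [2, 1]] with P⁻¹ = [[1, −3], [−2, 7]], and Q = P·diag(2, −2)·P⁻¹.
Then Q^6 = P·diag(64, 64)·P⁻¹ = [[448, 192], [128, 64]] · [[1, −3], [−2, 7]] = [[64, 0], [0, 64]].

[[64, 0], [0, 64]]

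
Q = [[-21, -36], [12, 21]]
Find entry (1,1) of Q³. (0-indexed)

tr Q = 0 and det Q = -9, so the characteristic polynomial is λ² − (0)λ + (-9) with roots -3 and 3.
Eigenvectors give P = [[-2, -3], [1, 2]] with P⁻¹ = [[-2, -3], [1, 2]], and Q = P·diag(-3, 3)·P⁻¹.
Then Q³ = P·diag(-27, 27)·P⁻¹ = [[54, -81], [-27, 54]] · [[-2, -3], [1, 2]] = [[-189, -324], [108, 189]].

189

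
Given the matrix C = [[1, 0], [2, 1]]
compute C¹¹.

[[1, 0], [22, 1]]

C = I + N where N = [[0, 0], [2, 0]] is strictly lower-triangular, so N² = 0.
(I + N)¹¹ = I + 11·N = [[1, 0], [22, 1]].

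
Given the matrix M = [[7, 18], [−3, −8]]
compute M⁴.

tr M = −1 and det M = −2, so the characteristic polynomial is λ² − (−1)λ + (−2) with roots 1 and −2.
Eigenvectors give P = [[3, −2], [−1, 1]] with P⁻¹ = [[1, 2], [1, 3]], and M = P·diag(1, −2)·P⁻¹.
Then M⁴ = P·diag(1, 16)·P⁻¹ = [[3, −32], [−1, 16]] · [[1, 2], [1, 3]] = [[−29, −90], [15, 46]].

[[−29, −90], [15, 46]]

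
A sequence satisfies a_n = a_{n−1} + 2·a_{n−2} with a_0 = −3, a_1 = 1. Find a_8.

−173

With companion matrix B = [[1, 2], [1, 0]], [a_n, a_{n−1}]ᵀ = B·[a_{n−1}, a_{n−2}]ᵀ, so [a_8, a_7]ᵀ = B^7·[a_1, a_0]ᵀ.
B^7 = [[85, 86], [43, 42]], giving [a_8, a_7]ᵀ = [[−173], [−83]].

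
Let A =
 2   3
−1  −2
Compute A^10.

A² = I (check: tr A = 0 and det A = −1), so A^10 = I since 10 is even.

[[1, 0], [0, 1]]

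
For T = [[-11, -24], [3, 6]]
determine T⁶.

[[6049, 15960], [-1995, -5256]]

tr T = -5 and det T = 6, so the characteristic polynomial is λ² − (-5)λ + (6) with roots -2 and -3.
Eigenvectors give P = [[-8, -3], [3, 1]] with P⁻¹ = [[1, 3], [-3, -8]], and T = P·diag(-2, -3)·P⁻¹.
Then T⁶ = P·diag(64, 729)·P⁻¹ = [[-512, -2187], [192, 729]] · [[1, 3], [-3, -8]] = [[6049, 15960], [-1995, -5256]].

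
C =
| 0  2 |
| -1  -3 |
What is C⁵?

[[30, 62], [-31, -63]]

tr C = -3 and det C = 2, so the characteristic polynomial is λ² − (-3)λ + (2) with roots -1 and -2.
Eigenvectors give P = [[-2, -1], [1, 1]] with P⁻¹ = [[-1, -1], [1, 2]], and C = P·diag(-1, -2)·P⁻¹.
Then C⁵ = P·diag(-1, -32)·P⁻¹ = [[2, 32], [-1, -32]] · [[-1, -1], [1, 2]] = [[30, 62], [-31, -63]].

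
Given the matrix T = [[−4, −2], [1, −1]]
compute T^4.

[[146, 130], [−65, −49]]

tr T = −5 and det T = 6, so the characteristic polynomial is λ² − (−5)λ + (6) with roots −2 and −3.
Eigenvectors give P = [[−1, −2], [1, 1]] with P⁻¹ = [[1, 2], [−1, −1]], and T = P·diag(−2, −3)·P⁻¹.
Then T^4 = P·diag(16, 81)·P⁻¹ = [[−16, −162], [16, 81]] · [[1, 2], [−1, −1]] = [[146, 130], [−65, −49]].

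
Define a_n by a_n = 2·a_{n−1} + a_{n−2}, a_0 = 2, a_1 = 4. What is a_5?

140

With companion matrix M = [[2, 1], [1, 0]], [a_n, a_{n−1}]ᵀ = M·[a_{n−1}, a_{n−2}]ᵀ, so [a_5, a_4]ᵀ = M^4·[a_1, a_0]ᵀ.
M^4 = [[29, 12], [12, 5]], giving [a_5, a_4]ᵀ = [[140], [58]].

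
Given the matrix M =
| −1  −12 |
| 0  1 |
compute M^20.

[[1, 0], [0, 1]]

M² = I (check: tr M = 0 and det M = −1), so M^20 = I since 20 is even.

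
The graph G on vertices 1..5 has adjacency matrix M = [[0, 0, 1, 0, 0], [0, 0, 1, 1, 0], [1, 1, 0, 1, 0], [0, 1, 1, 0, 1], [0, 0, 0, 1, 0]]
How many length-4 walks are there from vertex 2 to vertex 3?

7

The number of length-4 walks from vertex 2 to vertex 3 is entry (2,3) of M^4, where M is the adjacency matrix.
M^2 = [[1, 1, 0, 1, 0], [1, 2, 1, 1, 1], [0, 1, 3, 1, 1], [1, 1, 1, 3, 0], [0, 1, 1, 0, 1]]
M^3 = [[0, 1, 3, 1, 1], [1, 2, 4, 4, 1], [3, 4, 2, 5, 1], [1, 4, 5, 2, 3], [1, 1, 1, 3, 0]]
M^4 = [[3, 4, 2, 5, 1], [4, 8, 7, 7, 4], [2, 7, 12, 7, 5], [5, 7, 7, 12, 2], [1, 4, 5, 2, 3]]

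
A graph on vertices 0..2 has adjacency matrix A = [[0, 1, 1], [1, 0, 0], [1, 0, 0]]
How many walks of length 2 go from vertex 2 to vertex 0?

The number of length-2 walks from vertex 2 to vertex 0 is entry (2,0) of A², where A is the adjacency matrix.
A² = [[2, 0, 0], [0, 1, 1], [0, 1, 1]]

0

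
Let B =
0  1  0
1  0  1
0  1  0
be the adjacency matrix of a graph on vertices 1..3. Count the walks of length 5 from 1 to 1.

0

The number of length-5 walks from vertex 1 to vertex 1 is entry (1,1) of B⁵, where B is the adjacency matrix.
B² = [[1, 0, 1], [0, 2, 0], [1, 0, 1]]
B³ = [[0, 2, 0], [2, 0, 2], [0, 2, 0]]
B⁴ = [[2, 0, 2], [0, 4, 0], [2, 0, 2]]
B⁵ = [[0, 4, 0], [4, 0, 4], [0, 4, 0]]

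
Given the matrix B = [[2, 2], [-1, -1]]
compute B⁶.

B² = B (a projection; rank 1, trace 1), so B⁶ = B.

[[2, 2], [-1, -1]]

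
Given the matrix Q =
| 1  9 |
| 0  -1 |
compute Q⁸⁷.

[[1, 9], [0, -1]]

Q² = I (check: tr Q = 0 and det Q = -1), so Q⁸⁷ = Q since 87 is odd.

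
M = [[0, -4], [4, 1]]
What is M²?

[[-16, -4], [4, -15]]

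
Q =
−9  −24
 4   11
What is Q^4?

tr Q = 2 and det Q = −3, so the characteristic polynomial is λ² − (2)λ + (−3) with roots 3 and −1.
Eigenvectors give P = [[−2, 3], [1, −1]] with P⁻¹ = [[1, 3], [1, 2]], and Q = P·diag(3, −1)·P⁻¹.
Then Q^4 = P·diag(81, 1)·P⁻¹ = [[−162, 3], [81, −1]] · [[1, 3], [1, 2]] = [[−159, −480], [80, 241]].

[[−159, −480], [80, 241]]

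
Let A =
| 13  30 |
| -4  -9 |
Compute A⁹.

tr A = 4 and det A = 3, so the characteristic polynomial is λ² − (4)λ + (3) with roots 1 and 3.
Eigenvectors give P = [[-5, -3], [2, 1]] with P⁻¹ = [[1, 3], [-2, -5]], and A = P·diag(1, 3)·P⁻¹.
Then A⁹ = P·diag(1, 19683)·P⁻¹ = [[-5, -59049], [2, 19683]] · [[1, 3], [-2, -5]] = [[118093, 295230], [-39364, -98409]].

[[118093, 295230], [-39364, -98409]]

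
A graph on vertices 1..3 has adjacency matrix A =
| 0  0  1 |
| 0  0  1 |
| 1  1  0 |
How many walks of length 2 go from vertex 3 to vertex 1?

The number of length-2 walks from vertex 3 to vertex 1 is entry (3,1) of A², where A is the adjacency matrix.
A² = [[1, 1, 0], [1, 1, 0], [0, 0, 2]]

0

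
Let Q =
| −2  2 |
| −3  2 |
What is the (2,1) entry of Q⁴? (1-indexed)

Q² = [[−2, 0], [0, −2]]
Q³ = [[4, −4], [6, −4]]
Q⁴ = [[4, 0], [0, 4]]

0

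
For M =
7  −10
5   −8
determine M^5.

[[307, −550], [275, −518]]

tr M = −1 and det M = −6, so the characteristic polynomial is λ² − (−1)λ + (−6) with roots −3 and 2.
Eigenvectors give P = [[−1, 2], [−1, 1]] with P⁻¹ = [[1, −2], [1, −1]], and M = P·diag(−3, 2)·P⁻¹.
Then M^5 = P·diag(−243, 32)·P⁻¹ = [[243, 64], [243, 32]] · [[1, −2], [1, −1]] = [[307, −550], [275, −518]].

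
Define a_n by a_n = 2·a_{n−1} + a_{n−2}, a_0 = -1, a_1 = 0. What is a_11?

With companion matrix Q = [[2, 1], [1, 0]], [a_n, a_{n−1}]ᵀ = Q·[a_{n−1}, a_{n−2}]ᵀ, so [a_11, a_10]ᵀ = Q¹⁰·[a_1, a_0]ᵀ.
Q¹⁰ = [[5741, 2378], [2378, 985]], giving [a_11, a_10]ᵀ = [[-2378], [-985]].

-2378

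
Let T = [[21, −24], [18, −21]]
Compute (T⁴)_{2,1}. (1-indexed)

tr T = 0 and det T = −9, so the characteristic polynomial is λ² − (0)λ + (−9) with roots 3 and −3.
Eigenvectors give P = [[4, 1], [3, 1]] with P⁻¹ = [[1, −1], [−3, 4]], and T = P·diag(3, −3)·P⁻¹.
Then T⁴ = P·diag(81, 81)·P⁻¹ = [[324, 81], [243, 81]] · [[1, −1], [−3, 4]] = [[81, 0], [0, 81]].

0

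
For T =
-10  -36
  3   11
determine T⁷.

tr T = 1 and det T = -2, so the characteristic polynomial is λ² − (1)λ + (-2) with roots 2 and -1.
Eigenvectors give P = [[-3, 4], [1, -1]] with P⁻¹ = [[1, 4], [1, 3]], and T = P·diag(2, -1)·P⁻¹.
Then T⁷ = P·diag(128, -1)·P⁻¹ = [[-384, -4], [128, 1]] · [[1, 4], [1, 3]] = [[-388, -1548], [129, 515]].

[[-388, -1548], [129, 515]]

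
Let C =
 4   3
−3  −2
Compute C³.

[[10, 9], [−9, −8]]

C² = [[7, 6], [−6, −5]]
C³ = [[10, 9], [−9, −8]]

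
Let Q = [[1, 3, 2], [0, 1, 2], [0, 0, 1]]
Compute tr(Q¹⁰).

3

Q = I + N where N = [[0, 3, 2], [0, 0, 2], [0, 0, 0]] is strictly upper-triangular, so N³ = 0.
(I + N)¹⁰ = I + 10·N + 45·N² = [[1, 30, 290], [0, 1, 20], [0, 0, 1]].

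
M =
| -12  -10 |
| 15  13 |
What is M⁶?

[[-1266, -1330], [1995, 2059]]

tr M = 1 and det M = -6, so the characteristic polynomial is λ² − (1)λ + (-6) with roots 3 and -2.
Eigenvectors give P = [[-2, -1], [3, 1]] with P⁻¹ = [[1, 1], [-3, -2]], and M = P·diag(3, -2)·P⁻¹.
Then M⁶ = P·diag(729, 64)·P⁻¹ = [[-1458, -64], [2187, 64]] · [[1, 1], [-3, -2]] = [[-1266, -1330], [1995, 2059]].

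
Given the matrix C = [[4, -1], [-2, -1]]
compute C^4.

[[342, -63], [-126, 27]]

C^2 = [[18, -3], [-6, 3]]
C^3 = [[78, -15], [-30, 3]]
C^4 = [[342, -63], [-126, 27]]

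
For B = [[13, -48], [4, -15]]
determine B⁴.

tr B = -2 and det B = -3, so the characteristic polynomial is λ² − (-2)λ + (-3) with roots 1 and -3.
Eigenvectors give P = [[4, 3], [1, 1]] with P⁻¹ = [[1, -3], [-1, 4]], and B = P·diag(1, -3)·P⁻¹.
Then B⁴ = P·diag(1, 81)·P⁻¹ = [[4, 243], [1, 81]] · [[1, -3], [-1, 4]] = [[-239, 960], [-80, 321]].

[[-239, 960], [-80, 321]]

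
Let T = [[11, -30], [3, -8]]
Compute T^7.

tr T = 3 and det T = 2, so the characteristic polynomial is λ² − (3)λ + (2) with roots 2 and 1.
Eigenvectors give P = [[10, 3], [3, 1]] with P⁻¹ = [[1, -3], [-3, 10]], and T = P·diag(2, 1)·P⁻¹.
Then T^7 = P·diag(128, 1)·P⁻¹ = [[1280, 3], [384, 1]] · [[1, -3], [-3, 10]] = [[1271, -3810], [381, -1142]].

[[1271, -3810], [381, -1142]]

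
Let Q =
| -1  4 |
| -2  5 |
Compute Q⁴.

tr Q = 4 and det Q = 3, so the characteristic polynomial is λ² − (4)λ + (3) with roots 1 and 3.
Eigenvectors give P = [[2, -1], [1, -1]] with P⁻¹ = [[1, -1], [1, -2]], and Q = P·diag(1, 3)·P⁻¹.
Then Q⁴ = P·diag(1, 81)·P⁻¹ = [[2, -81], [1, -81]] · [[1, -1], [1, -2]] = [[-79, 160], [-80, 161]].

[[-79, 160], [-80, 161]]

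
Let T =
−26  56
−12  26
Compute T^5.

tr T = 0 and det T = −4, so the characteristic polynomial is λ² − (0)λ + (−4) with roots −2 and 2.
Eigenvectors give P = [[−7, −2], [−3, −1]] with P⁻¹ = [[−1, 2], [3, −7]], and T = P·diag(−2, 2)·P⁻¹.
Then T^5 = P·diag(−32, 32)·P⁻¹ = [[224, −64], [96, −32]] · [[−1, 2], [3, −7]] = [[−416, 896], [−192, 416]].

[[−416, 896], [−192, 416]]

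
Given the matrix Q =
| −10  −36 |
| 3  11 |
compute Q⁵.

tr Q = 1 and det Q = −2, so the characteristic polynomial is λ² − (1)λ + (−2) with roots 2 and −1.
Eigenvectors give P = [[−3, 4], [1, −1]] with P⁻¹ = [[1, 4], [1, 3]], and Q = P·diag(2, −1)·P⁻¹.
Then Q⁵ = P·diag(32, −1)·P⁻¹ = [[−96, −4], [32, 1]] · [[1, 4], [1, 3]] = [[−100, −396], [33, 131]].

[[−100, −396], [33, 131]]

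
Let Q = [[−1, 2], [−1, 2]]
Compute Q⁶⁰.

[[−1, 2], [−1, 2]]

Q² = Q (a projection; rank 1, trace 1), so Q⁶⁰ = Q.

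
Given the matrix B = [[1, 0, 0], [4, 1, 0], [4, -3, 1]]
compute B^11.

[[1, 0, 0], [44, 1, 0], [-616, -33, 1]]

B = I + N where N = [[0, 0, 0], [4, 0, 0], [4, -3, 0]] is strictly lower-triangular, so N^3 = 0.
(I + N)^11 = I + 11·N + 55·N^2 = [[1, 0, 0], [44, 1, 0], [-616, -33, 1]].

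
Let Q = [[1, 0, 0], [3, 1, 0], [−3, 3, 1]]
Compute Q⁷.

Q = I + N where N = [[0, 0, 0], [3, 0, 0], [−3, 3, 0]] is strictly lower-triangular, so N³ = 0.
(I + N)⁷ = I + 7·N + 21·N² = [[1, 0, 0], [21, 1, 0], [168, 21, 1]].

[[1, 0, 0], [21, 1, 0], [168, 21, 1]]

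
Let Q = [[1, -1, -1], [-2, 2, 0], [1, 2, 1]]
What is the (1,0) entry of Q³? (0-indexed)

-16

Q² = [[2, -5, -2], [-6, 6, 2], [-2, 5, 0]]
Q³ = [[10, -16, -4], [-16, 22, 8], [-12, 12, 2]]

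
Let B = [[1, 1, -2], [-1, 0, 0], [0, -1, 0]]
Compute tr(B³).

B² = [[0, 3, -2], [-1, -1, 2], [1, 0, 0]]
B³ = [[-3, 2, 0], [0, -3, 2], [1, 1, -2]]

-8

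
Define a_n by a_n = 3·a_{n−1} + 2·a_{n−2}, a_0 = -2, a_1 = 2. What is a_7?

With companion matrix C = [[3, 2], [1, 0]], [a_n, a_{n−1}]ᵀ = C·[a_{n−1}, a_{n−2}]ᵀ, so [a_7, a_6]ᵀ = C⁶·[a_1, a_0]ᵀ.
C⁶ = [[1763, 990], [495, 278]], giving [a_7, a_6]ᵀ = [[1546], [434]].

1546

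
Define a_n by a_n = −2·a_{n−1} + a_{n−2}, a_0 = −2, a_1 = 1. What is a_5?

With companion matrix T = [[−2, 1], [1, 0]], [a_n, a_{n−1}]ᵀ = T·[a_{n−1}, a_{n−2}]ᵀ, so [a_5, a_4]ᵀ = T^4·[a_1, a_0]ᵀ.
T^4 = [[29, −12], [−12, 5]], giving [a_5, a_4]ᵀ = [[53], [−22]].

53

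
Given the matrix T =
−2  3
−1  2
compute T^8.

T² = I (check: tr T = 0 and det T = −1), so T^8 = I since 8 is even.

[[1, 0], [0, 1]]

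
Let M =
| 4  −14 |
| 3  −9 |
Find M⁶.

[[−3926, 9310], [−1995, 4719]]

tr M = −5 and det M = 6, so the characteristic polynomial is λ² − (−5)λ + (6) with roots −2 and −3.
Eigenvectors give P = [[−7, 2], [−3, 1]] with P⁻¹ = [[−1, 2], [−3, 7]], and M = P·diag(−2, −3)·P⁻¹.
Then M⁶ = P·diag(64, 729)·P⁻¹ = [[−448, 1458], [−192, 729]] · [[−1, 2], [−3, 7]] = [[−3926, 9310], [−1995, 4719]].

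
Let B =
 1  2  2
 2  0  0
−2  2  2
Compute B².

[[1, 6, 6], [2, 4, 4], [−2, 0, 0]]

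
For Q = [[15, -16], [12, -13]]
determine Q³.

tr Q = 2 and det Q = -3, so the characteristic polynomial is λ² − (2)λ + (-3) with roots 3 and -1.
Eigenvectors give P = [[4, 1], [3, 1]] with P⁻¹ = [[1, -1], [-3, 4]], and Q = P·diag(3, -1)·P⁻¹.
Then Q³ = P·diag(27, -1)·P⁻¹ = [[108, -1], [81, -1]] · [[1, -1], [-3, 4]] = [[111, -112], [84, -85]].

[[111, -112], [84, -85]]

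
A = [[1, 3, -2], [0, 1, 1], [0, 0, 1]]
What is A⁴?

[[1, 12, 10], [0, 1, 4], [0, 0, 1]]

A = I + N where N = [[0, 3, -2], [0, 0, 1], [0, 0, 0]] is strictly upper-triangular, so N³ = 0.
(I + N)⁴ = I + 4·N + 6·N² = [[1, 12, 10], [0, 1, 4], [0, 0, 1]].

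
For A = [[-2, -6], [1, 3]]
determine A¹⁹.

A² = A (a projection; rank 1, trace 1), so A¹⁹ = A.

[[-2, -6], [1, 3]]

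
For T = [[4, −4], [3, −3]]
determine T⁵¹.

T² = T (a projection; rank 1, trace 1), so T⁵¹ = T.

[[4, −4], [3, −3]]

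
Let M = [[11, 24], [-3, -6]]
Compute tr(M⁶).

tr M = 5 and det M = 6, so the characteristic polynomial is λ² − (5)λ + (6) with roots 2 and 3.
Eigenvectors give P = [[-8, -3], [3, 1]] with P⁻¹ = [[1, 3], [-3, -8]], and M = P·diag(2, 3)·P⁻¹.
Then M⁶ = P·diag(64, 729)·P⁻¹ = [[-512, -2187], [192, 729]] · [[1, 3], [-3, -8]] = [[6049, 15960], [-1995, -5256]].

793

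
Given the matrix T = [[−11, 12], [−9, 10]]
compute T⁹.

[[−2051, 2052], [−1539, 1540]]

tr T = −1 and det T = −2, so the characteristic polynomial is λ² − (−1)λ + (−2) with roots −2 and 1.
Eigenvectors give P = [[4, 1], [3, 1]] with P⁻¹ = [[1, −1], [−3, 4]], and T = P·diag(−2, 1)·P⁻¹.
Then T⁹ = P·diag(−512, 1)·P⁻¹ = [[−2048, 1], [−1536, 1]] · [[1, −1], [−3, 4]] = [[−2051, 2052], [−1539, 1540]].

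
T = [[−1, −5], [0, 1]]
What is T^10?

T² = I (check: tr T = 0 and det T = −1), so T^10 = I since 10 is even.

[[1, 0], [0, 1]]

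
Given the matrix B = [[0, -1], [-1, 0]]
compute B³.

B² = I (check: tr B = 0 and det B = -1), so B³ = B since 3 is odd.

[[0, -1], [-1, 0]]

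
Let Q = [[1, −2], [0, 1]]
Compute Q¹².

Q = I + N where N = [[0, −2], [0, 0]] is strictly upper-triangular, so N² = 0.
(I + N)¹² = I + 12·N = [[1, −24], [0, 1]].

[[1, −24], [0, 1]]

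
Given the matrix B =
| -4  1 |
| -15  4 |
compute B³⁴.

B² = I (check: tr B = 0 and det B = -1), so B³⁴ = I since 34 is even.

[[1, 0], [0, 1]]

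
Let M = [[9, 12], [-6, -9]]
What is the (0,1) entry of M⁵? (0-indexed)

tr M = 0 and det M = -9, so the characteristic polynomial is λ² − (0)λ + (-9) with roots 3 and -3.
Eigenvectors give P = [[2, -1], [-1, 1]] with P⁻¹ = [[1, 1], [1, 2]], and M = P·diag(3, -3)·P⁻¹.
Then M⁵ = P·diag(243, -243)·P⁻¹ = [[486, 243], [-243, -243]] · [[1, 1], [1, 2]] = [[729, 972], [-486, -729]].

972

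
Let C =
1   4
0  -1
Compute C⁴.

[[1, 0], [0, 1]]

C² = [[1, 0], [0, 1]]
C³ = [[1, 4], [0, -1]]
C⁴ = [[1, 0], [0, 1]]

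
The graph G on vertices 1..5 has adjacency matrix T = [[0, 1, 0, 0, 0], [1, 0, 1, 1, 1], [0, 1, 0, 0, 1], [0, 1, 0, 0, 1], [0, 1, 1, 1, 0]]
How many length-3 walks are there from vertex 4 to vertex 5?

5

The number of length-3 walks from vertex 4 to vertex 5 is entry (4,5) of T³, where T is the adjacency matrix.
T² = [[1, 0, 1, 1, 1], [0, 4, 1, 1, 2], [1, 1, 2, 2, 1], [1, 1, 2, 2, 1], [1, 2, 1, 1, 3]]
T³ = [[0, 4, 1, 1, 2], [4, 4, 6, 6, 6], [1, 6, 2, 2, 5], [1, 6, 2, 2, 5], [2, 6, 5, 5, 4]]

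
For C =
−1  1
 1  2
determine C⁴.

[[5, 7], [7, 26]]

C² = [[2, 1], [1, 5]]
C³ = [[−1, 4], [4, 11]]
C⁴ = [[5, 7], [7, 26]]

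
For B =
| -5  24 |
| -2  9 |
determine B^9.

[[-59045, 236184], [-19682, 78729]]

tr B = 4 and det B = 3, so the characteristic polynomial is λ² − (4)λ + (3) with roots 1 and 3.
Eigenvectors give P = [[-4, -3], [-1, -1]] with P⁻¹ = [[-1, 3], [1, -4]], and B = P·diag(1, 3)·P⁻¹.
Then B^9 = P·diag(1, 19683)·P⁻¹ = [[-4, -59049], [-1, -19683]] · [[-1, 3], [1, -4]] = [[-59045, 236184], [-19682, 78729]].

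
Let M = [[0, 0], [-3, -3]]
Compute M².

[[0, 0], [9, 9]]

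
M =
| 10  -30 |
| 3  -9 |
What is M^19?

M² = M (a projection; rank 1, trace 1), so M^19 = M.

[[10, -30], [3, -9]]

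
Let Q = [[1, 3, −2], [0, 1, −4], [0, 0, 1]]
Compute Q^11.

[[1, 33, −682], [0, 1, −44], [0, 0, 1]]

Q = I + N where N = [[0, 3, −2], [0, 0, −4], [0, 0, 0]] is strictly upper-triangular, so N^3 = 0.
(I + N)^11 = I + 11·N + 55·N^2 = [[1, 33, −682], [0, 1, −44], [0, 0, 1]].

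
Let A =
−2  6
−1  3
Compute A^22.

A² = A (a projection; rank 1, trace 1), so A^22 = A.

[[−2, 6], [−1, 3]]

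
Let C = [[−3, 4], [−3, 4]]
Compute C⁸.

C² = C (a projection; rank 1, trace 1), so C⁸ = C.

[[−3, 4], [−3, 4]]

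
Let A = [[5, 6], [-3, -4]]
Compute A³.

[[17, 18], [-9, -10]]

tr A = 1 and det A = -2, so the characteristic polynomial is λ² − (1)λ + (-2) with roots -1 and 2.
Eigenvectors give P = [[1, -2], [-1, 1]] with P⁻¹ = [[-1, -2], [-1, -1]], and A = P·diag(-1, 2)·P⁻¹.
Then A³ = P·diag(-1, 8)·P⁻¹ = [[-1, -16], [1, 8]] · [[-1, -2], [-1, -1]] = [[17, 18], [-9, -10]].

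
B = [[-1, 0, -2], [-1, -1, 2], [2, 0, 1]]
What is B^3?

[[3, 0, 6], [-3, -1, -8], [-6, 0, -3]]

B^2 = [[-3, 0, 0], [6, 1, 2], [0, 0, -3]]
B^3 = [[3, 0, 6], [-3, -1, -8], [-6, 0, -3]]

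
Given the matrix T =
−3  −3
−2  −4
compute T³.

[[−87, −129], [−86, −130]]

T² = [[15, 21], [14, 22]]
T³ = [[−87, −129], [−86, −130]]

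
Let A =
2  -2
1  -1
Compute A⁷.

A² = A (a projection; rank 1, trace 1), so A⁷ = A.

[[2, -2], [1, -1]]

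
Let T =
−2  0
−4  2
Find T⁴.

tr T = 0 and det T = −4, so the characteristic polynomial is λ² − (0)λ + (−4) with roots 2 and −2.
Eigenvectors give P = [[0, 1], [−1, 1]] with P⁻¹ = [[1, −1], [1, 0]], and T = P·diag(2, −2)·P⁻¹.
Then T⁴ = P·diag(16, 16)·P⁻¹ = [[0, 16], [−16, 16]] · [[1, −1], [1, 0]] = [[16, 0], [0, 16]].

[[16, 0], [0, 16]]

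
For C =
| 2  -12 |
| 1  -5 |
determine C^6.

[[-188, 756], [-63, 253]]

tr C = -3 and det C = 2, so the characteristic polynomial is λ² − (-3)λ + (2) with roots -2 and -1.
Eigenvectors give P = [[3, 4], [1, 1]] with P⁻¹ = [[-1, 4], [1, -3]], and C = P·diag(-2, -1)·P⁻¹.
Then C^6 = P·diag(64, 1)·P⁻¹ = [[192, 4], [64, 1]] · [[-1, 4], [1, -3]] = [[-188, 756], [-63, 253]].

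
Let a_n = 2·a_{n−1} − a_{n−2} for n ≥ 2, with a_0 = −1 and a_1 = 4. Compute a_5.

24

With companion matrix Q = [[2, −1], [1, 0]], [a_n, a_{n−1}]ᵀ = Q·[a_{n−1}, a_{n−2}]ᵀ, so [a_5, a_4]ᵀ = Q⁴·[a_1, a_0]ᵀ.
Q⁴ = [[5, −4], [4, −3]], giving [a_5, a_4]ᵀ = [[24], [19]].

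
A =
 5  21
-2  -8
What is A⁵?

tr A = -3 and det A = 2, so the characteristic polynomial is λ² − (-3)λ + (2) with roots -1 and -2.
Eigenvectors give P = [[-7, 3], [2, -1]] with P⁻¹ = [[-1, -3], [-2, -7]], and A = P·diag(-1, -2)·P⁻¹.
Then A⁵ = P·diag(-1, -32)·P⁻¹ = [[7, -96], [-2, 32]] · [[-1, -3], [-2, -7]] = [[185, 651], [-62, -218]].

[[185, 651], [-62, -218]]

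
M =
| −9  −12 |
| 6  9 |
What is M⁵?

tr M = 0 and det M = −9, so the characteristic polynomial is λ² − (0)λ + (−9) with roots −3 and 3.
Eigenvectors give P = [[−2, 1], [1, −1]] with P⁻¹ = [[−1, −1], [−1, −2]], and M = P·diag(−3, 3)·P⁻¹.
Then M⁵ = P·diag(−243, 243)·P⁻¹ = [[486, 243], [−243, −243]] · [[−1, −1], [−1, −2]] = [[−729, −972], [486, 729]].

[[−729, −972], [486, 729]]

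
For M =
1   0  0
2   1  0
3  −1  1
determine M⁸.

[[1, 0, 0], [16, 1, 0], [−32, −8, 1]]

M = I + N where N = [[0, 0, 0], [2, 0, 0], [3, −1, 0]] is strictly lower-triangular, so N³ = 0.
(I + N)⁸ = I + 8·N + 28·N² = [[1, 0, 0], [16, 1, 0], [−32, −8, 1]].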